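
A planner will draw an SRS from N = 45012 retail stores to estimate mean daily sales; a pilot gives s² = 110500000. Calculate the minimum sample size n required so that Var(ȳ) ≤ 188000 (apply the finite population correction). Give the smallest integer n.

581

Without fpc, n₀ = s²/D = 110500000/188000 = 587.7660.
With fpc, (1 − n/N)·s²/n ≤ D requires n ≥ n₀/(1 + n₀/N) = 587.7660/(1 + 587.7660/45012) = 580.1899.
Rounding up, n = 581.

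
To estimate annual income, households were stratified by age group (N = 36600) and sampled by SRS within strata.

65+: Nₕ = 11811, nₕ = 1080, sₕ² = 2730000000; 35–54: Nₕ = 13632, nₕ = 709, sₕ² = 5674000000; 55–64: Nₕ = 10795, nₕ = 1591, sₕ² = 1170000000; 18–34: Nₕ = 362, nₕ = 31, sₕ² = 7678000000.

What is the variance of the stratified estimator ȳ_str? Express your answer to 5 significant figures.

1.3683 × 10^6

Var(ȳ_str) = Σₕ Wₕ²(1 − fₕ)sₕ²/nₕ with Wₕ = Nₕ/N, N = 36600.
65+: Wₕ = 0.32270492; term = 0.32270492²·(1 − 0.09144018)·2730000000/1080 = 239168.28.
35–54: Wₕ = 0.37245902; term = 0.37245902²·(1 − 0.05200998)·5674000000/709 = 1.0524558 × 10^6.
55–64: Wₕ = 0.29494536; term = 0.29494536²·(1 − 0.14738305)·1170000000/1591 = 54544.726.
18–34: Wₕ = 0.00989071; term = 0.00989071²·(1 − 0.08563536)·7678000000/31 = 22154.442.
Sum = 1.3683232 × 10^6.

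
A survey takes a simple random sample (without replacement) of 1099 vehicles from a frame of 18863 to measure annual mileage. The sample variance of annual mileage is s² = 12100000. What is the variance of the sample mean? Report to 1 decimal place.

10368.5

Under SRS without replacement, Var(ȳ) = (1 − f)·s²/n with f = n/N = 1099/18863 = 0.05826221.
Var(ȳ) = (1 − 0.05826221)·12100000/1099 = 0.94173779·11010.009 = 10368.542.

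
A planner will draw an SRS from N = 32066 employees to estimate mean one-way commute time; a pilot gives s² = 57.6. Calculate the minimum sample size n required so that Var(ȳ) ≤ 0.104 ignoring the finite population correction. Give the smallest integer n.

Without fpc, n₀ = s²/D = 57.6/0.104 = 553.8462.
Rounding up, n = 554.

554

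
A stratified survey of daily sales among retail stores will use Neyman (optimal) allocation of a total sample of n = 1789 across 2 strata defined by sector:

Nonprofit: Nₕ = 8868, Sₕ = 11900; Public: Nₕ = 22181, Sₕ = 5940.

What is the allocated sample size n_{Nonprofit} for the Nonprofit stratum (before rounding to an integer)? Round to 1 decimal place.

795.6

Neyman allocation: nₕ = n·NₕSₕ / Σⱼ NⱼSⱼ.
Σ NⱼSⱼ = 8868·11900 + 22181·5940 = 2.3728434 × 10^8.
n_{Nonprofit} = 1789·8868·11900 / (2.3728434 × 10^8) = 795.6.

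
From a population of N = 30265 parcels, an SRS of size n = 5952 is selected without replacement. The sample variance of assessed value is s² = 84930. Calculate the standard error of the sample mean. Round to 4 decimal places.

3.3857

Under SRS without replacement, Var(ȳ) = (1 − f)·s²/n with f = n/N = 5952/30265 = 0.19666281.
Var(ȳ) = (1 − 0.19666281)·84930/5952 = 0.80333719·14.269153 = 11.462941.
SE(ȳ) = √(11.462941) = 3.3857.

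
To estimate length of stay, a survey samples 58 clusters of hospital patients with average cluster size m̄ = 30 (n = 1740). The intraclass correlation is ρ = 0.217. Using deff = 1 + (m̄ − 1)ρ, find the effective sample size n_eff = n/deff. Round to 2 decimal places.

238.58

deff = 1 + (30 − 1)·0.217 = 1 + 6.293 = 7.293.
n_eff = 1740 / 7.293 = 238.58.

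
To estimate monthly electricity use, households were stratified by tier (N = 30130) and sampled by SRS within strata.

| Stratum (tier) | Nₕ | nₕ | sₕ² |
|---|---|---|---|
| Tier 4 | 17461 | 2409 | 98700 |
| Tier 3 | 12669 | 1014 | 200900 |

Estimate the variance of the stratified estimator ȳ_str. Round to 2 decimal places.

44.09

Var(ȳ_str) = Σₕ Wₕ²(1 − fₕ)sₕ²/nₕ with Wₕ = Nₕ/N, N = 30130.
Tier 4: Wₕ = 0.57952207; term = 0.57952207²·(1 − 0.13796461)·98700/2409 = 11.861658.
Tier 3: Wₕ = 0.42047793; term = 0.42047793²·(1 − 0.08003789)·200900/1014 = 32.225401.
Sum = 44.087059.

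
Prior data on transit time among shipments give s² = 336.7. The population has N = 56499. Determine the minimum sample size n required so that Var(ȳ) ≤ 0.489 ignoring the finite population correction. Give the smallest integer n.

689

Without fpc, n₀ = s²/D = 336.7/0.489 = 688.5481.
Rounding up, n = 689.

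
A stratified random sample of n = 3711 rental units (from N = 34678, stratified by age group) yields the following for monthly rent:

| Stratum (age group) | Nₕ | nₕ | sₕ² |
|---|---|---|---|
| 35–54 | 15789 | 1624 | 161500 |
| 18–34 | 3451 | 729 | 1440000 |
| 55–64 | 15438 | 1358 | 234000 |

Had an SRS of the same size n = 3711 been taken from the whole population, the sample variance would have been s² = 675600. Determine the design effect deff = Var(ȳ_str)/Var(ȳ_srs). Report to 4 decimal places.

0.4003

Var(ȳ_str) = Σ Wₕ²(1−fₕ)sₕ²/nₕ with Wₕ = Nₕ/34678:
  35–54: (15789/34678)²·(1−1624/15789)·161500/1624 = 18.494799
  18–34: (3451/34678)²·(1−729/3451)·1440000/729 = 15.429788
  55–64: (15438/34678)²·(1−1358/15438)·234000/1358 = 31.145958
  → Var(ȳ_str) = 65.070545.
Var(ȳ_srs) = (1 − 3711/34678)·675600/3711 = 162.57126.
deff = 65.070545 / 162.57126 = 0.4003.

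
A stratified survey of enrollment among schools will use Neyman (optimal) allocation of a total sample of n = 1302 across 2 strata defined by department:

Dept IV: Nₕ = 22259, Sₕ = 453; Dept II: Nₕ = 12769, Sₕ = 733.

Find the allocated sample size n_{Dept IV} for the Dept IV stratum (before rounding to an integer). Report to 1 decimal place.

Neyman allocation: nₕ = n·NₕSₕ / Σⱼ NⱼSⱼ.
Σ NⱼSⱼ = 22259·453 + 12769·733 = 1.9443004 × 10^7.
n_{Dept IV} = 1302·22259·453 / (1.9443004 × 10^7) = 675.2.

675.2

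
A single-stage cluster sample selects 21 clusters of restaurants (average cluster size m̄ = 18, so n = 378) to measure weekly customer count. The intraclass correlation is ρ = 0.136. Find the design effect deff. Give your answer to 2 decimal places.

deff = 1 + (18 − 1)·0.136 = 1 + 2.312 = 3.312.

3.31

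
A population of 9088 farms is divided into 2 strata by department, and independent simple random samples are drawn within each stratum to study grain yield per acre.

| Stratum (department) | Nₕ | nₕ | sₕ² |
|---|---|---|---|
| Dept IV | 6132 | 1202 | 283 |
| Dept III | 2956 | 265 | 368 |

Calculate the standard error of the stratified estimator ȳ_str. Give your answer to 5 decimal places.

0.46896

Var(ȳ_str) = Σₕ Wₕ²(1 − fₕ)sₕ²/nₕ with Wₕ = Nₕ/N, N = 9088.
Dept IV: Wₕ = 0.67473592; term = 0.67473592²·(1 − 0.19602087)·283/1202 = 0.0861776.
Dept III: Wₕ = 0.32526408; term = 0.32526408²·(1 − 0.08964817)·368/265 = 0.13374681.
Sum = 0.21992441.
SE = √(0.21992441) = 0.46896.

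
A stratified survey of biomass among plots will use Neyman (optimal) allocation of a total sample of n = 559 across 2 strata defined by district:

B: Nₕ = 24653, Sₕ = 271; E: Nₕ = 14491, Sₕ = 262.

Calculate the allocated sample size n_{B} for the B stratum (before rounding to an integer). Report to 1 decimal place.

356.4

Neyman allocation: nₕ = n·NₕSₕ / Σⱼ NⱼSⱼ.
Σ NⱼSⱼ = 24653·271 + 14491·262 = 1.0477605 × 10^7.
n_{B} = 559·24653·271 / (1.0477605 × 10^7) = 356.4.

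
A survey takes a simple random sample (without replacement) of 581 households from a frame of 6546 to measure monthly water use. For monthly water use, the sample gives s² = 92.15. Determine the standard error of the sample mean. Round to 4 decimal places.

0.3802

Under SRS without replacement, Var(ȳ) = (1 − f)·s²/n with f = n/N = 581/6546 = 0.08875649.
Var(ȳ) = (1 − 0.08875649)·92.15/581 = 0.91124351·0.15860585 = 0.14452855.
SE(ȳ) = √(0.14452855) = 0.3802.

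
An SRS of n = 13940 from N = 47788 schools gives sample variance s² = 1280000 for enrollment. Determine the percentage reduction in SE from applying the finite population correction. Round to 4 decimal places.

15.8397

f = n/N = 13940/47788 = 0.29170503.
SE_no-fpc = √(s²/n) = 9.5823846; SE_fpc = √((1−f)s²/n) = 8.06456.
Ratio = √(1−f) = 0.84160262. Reduction = 100·(1 − 0.84160262) = 15.8397%.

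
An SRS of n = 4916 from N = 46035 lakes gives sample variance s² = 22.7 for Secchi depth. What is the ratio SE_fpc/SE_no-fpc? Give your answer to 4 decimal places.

f = n/N = 4916/46035 = 0.10678831.
SE_no-fpc = √(s²/n) = 0.067952743; SE_fpc = √((1−f)s²/n) = 0.064222054.
Ratio = √(1−f) = 0.94509877.

0.9451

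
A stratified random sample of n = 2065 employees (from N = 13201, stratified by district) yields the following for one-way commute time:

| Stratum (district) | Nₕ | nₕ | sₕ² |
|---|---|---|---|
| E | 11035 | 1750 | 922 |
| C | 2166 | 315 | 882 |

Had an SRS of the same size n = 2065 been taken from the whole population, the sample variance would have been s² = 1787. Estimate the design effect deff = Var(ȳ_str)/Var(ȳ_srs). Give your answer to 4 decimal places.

Var(ȳ_str) = Σ Wₕ²(1−fₕ)sₕ²/nₕ with Wₕ = Nₕ/13201:
  E: (11035/13201)²·(1−1750/11035)·922/1750 = 0.30976579
  C: (2166/13201)²·(1−315/2166)·882/315 = 0.064418297
  → Var(ȳ_str) = 0.37418409.
Var(ȳ_srs) = (1 − 2065/13201)·1787/2065 = 0.73000677.
deff = 0.37418409 / 0.73000677 = 0.5126.

0.5126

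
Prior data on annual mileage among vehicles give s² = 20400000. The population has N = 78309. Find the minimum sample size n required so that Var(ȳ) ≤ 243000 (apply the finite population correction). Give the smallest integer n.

Without fpc, n₀ = s²/D = 20400000/243000 = 83.9506.
With fpc, (1 − n/N)·s²/n ≤ D requires n ≥ n₀/(1 + n₀/N) = 83.9506/(1 + 83.9506/78309) = 83.8607.
Rounding up, n = 84.

84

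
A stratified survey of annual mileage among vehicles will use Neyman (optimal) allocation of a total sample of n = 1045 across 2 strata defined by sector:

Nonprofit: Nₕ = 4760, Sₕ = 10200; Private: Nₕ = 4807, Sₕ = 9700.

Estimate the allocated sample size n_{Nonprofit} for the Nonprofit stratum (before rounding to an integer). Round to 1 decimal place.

Neyman allocation: nₕ = n·NₕSₕ / Σⱼ NⱼSⱼ.
Σ NⱼSⱼ = 4760·10200 + 4807·9700 = 9.51799 × 10^7.
n_{Nonprofit} = 1045·4760·10200 / (9.51799 × 10^7) = 533.1.

533.1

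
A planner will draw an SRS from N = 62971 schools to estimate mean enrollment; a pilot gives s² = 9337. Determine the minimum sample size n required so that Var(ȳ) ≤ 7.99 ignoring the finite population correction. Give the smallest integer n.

Without fpc, n₀ = s²/D = 9337/7.99 = 1168.5857.
Rounding up, n = 1169.

1169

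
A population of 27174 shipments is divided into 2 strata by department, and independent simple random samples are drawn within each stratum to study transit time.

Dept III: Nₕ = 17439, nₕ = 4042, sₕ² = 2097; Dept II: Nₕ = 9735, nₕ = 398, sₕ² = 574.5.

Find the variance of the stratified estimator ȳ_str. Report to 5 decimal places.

0.34183

Var(ȳ_str) = Σₕ Wₕ²(1 − fₕ)sₕ²/nₕ with Wₕ = Nₕ/N, N = 27174.
Dept III: Wₕ = 0.64175315; term = 0.64175315²·(1 − 0.23177935)·2097/4042 = 0.16414366.
Dept II: Wₕ = 0.35824685; term = 0.35824685²·(1 − 0.04088341)·574.5/398 = 0.17768188.
Sum = 0.34182554.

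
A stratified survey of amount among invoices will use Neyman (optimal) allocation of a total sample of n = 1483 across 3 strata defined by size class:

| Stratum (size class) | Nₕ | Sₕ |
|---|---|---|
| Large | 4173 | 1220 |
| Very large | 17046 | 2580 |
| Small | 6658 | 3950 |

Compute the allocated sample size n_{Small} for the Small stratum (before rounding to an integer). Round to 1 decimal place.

517.5

Neyman allocation: nₕ = n·NₕSₕ / Σⱼ NⱼSⱼ.
Σ NⱼSⱼ = 4173·1220 + 17046·2580 + 6658·3950 = 7.536884 × 10^7.
n_{Small} = 1483·6658·3950 / (7.536884 × 10^7) = 517.5.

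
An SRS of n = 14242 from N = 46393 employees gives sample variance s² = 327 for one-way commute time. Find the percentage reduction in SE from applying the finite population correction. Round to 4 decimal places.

f = n/N = 14242/46393 = 0.30698597.
SE_no-fpc = √(s²/n) = 0.15152643; SE_fpc = √((1−f)s²/n) = 0.12614191.
Ratio = √(1−f) = 0.83247464. Reduction = 100·(1 − 0.83247464) = 16.7525%.

16.7525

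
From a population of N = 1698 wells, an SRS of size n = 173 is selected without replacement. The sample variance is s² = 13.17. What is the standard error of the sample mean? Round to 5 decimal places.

Under SRS without replacement, Var(ȳ) = (1 − f)·s²/n with f = n/N = 173/1698 = 0.10188457.
Var(ȳ) = (1 − 0.10188457)·13.17/173 = 0.89811543·0.076127168 = 0.068370984.
SE(ȳ) = √(0.068370984) = 0.26148.

0.26148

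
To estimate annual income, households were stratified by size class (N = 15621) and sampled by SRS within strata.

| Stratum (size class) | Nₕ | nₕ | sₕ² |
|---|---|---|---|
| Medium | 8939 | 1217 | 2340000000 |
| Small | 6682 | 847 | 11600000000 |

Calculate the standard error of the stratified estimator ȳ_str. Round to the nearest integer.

1653

Var(ȳ_str) = Σₕ Wₕ²(1 − fₕ)sₕ²/nₕ with Wₕ = Nₕ/N, N = 15621.
Medium: Wₕ = 0.57224249; term = 0.57224249²·(1 − 0.13614498)·2340000000/1217 = 543909.13.
Small: Wₕ = 0.42775751; term = 0.42775751²·(1 − 0.12675846)·11600000000/847 = 2.1882868 × 10^6.
Sum = 2.7321959 × 10^6.
SE = √(2.7321959 × 10^6) = 1653.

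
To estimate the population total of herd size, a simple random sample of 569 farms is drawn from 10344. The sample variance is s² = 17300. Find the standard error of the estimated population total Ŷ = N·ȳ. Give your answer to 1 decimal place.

55445.9

Var(Ŷ) = N²·Var(ȳ) = N²·(1 − n/N)·s²/n.
f = 569/10344 = 0.05500773; Var(ȳ) = 0.94499227·17300/569 = 28.731751.
Var(Ŷ) = 10344² · 28.731751 = 3.0742495 × 10^9.
SE(Ŷ) = √(3.0742495 × 10^9) = 55445.9.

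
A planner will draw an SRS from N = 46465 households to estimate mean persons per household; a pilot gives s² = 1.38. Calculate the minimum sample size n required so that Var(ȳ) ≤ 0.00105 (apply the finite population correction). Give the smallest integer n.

1279

Without fpc, n₀ = s²/D = 1.38/0.00105 = 1314.2857.
With fpc, (1 − n/N)·s²/n ≤ D requires n ≥ n₀/(1 + n₀/N) = 1314.2857/(1 + 1314.2857/46465) = 1278.1331.
Rounding up, n = 1279.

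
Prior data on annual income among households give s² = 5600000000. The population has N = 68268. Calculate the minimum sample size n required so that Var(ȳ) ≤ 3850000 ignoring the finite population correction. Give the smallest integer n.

Without fpc, n₀ = s²/D = 5600000000/3850000 = 1454.5455.
Rounding up, n = 1455.

1455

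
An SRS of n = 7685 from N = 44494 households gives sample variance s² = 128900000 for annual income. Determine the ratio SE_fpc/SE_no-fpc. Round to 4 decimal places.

0.9095

f = n/N = 7685/44494 = 0.17271992.
SE_no-fpc = √(s²/n) = 129.51036; SE_fpc = √((1−f)s²/n) = 117.79607.
Ratio = √(1−f) = 0.90954938.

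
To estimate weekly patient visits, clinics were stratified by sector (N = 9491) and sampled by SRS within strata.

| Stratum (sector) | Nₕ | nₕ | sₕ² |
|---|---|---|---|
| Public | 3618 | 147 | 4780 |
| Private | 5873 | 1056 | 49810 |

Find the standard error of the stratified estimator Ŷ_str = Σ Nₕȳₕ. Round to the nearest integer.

Var(Ŷ_str) = Σₕ Nₕ²(1 − fₕ)sₕ²/nₕ.
Public: 3618²·(1 − 147/3618)·4780/147 = 4.0835111 × 10^8.
Private: 5873²·(1 − 1056/5873)·49810/1056 = 1.3344099 × 10^9.
Sum = 1.742761 × 10^9.
SE = √(1.742761 × 10^9) = 41746.

41746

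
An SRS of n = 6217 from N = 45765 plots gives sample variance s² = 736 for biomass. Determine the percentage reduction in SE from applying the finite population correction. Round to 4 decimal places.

7.0401

f = n/N = 6217/45765 = 0.13584617.
SE_no-fpc = √(s²/n) = 0.34407132; SE_fpc = √((1−f)s²/n) = 0.31984827.
Ratio = √(1−f) = 0.92959875. Reduction = 100·(1 − 0.92959875) = 7.0401%.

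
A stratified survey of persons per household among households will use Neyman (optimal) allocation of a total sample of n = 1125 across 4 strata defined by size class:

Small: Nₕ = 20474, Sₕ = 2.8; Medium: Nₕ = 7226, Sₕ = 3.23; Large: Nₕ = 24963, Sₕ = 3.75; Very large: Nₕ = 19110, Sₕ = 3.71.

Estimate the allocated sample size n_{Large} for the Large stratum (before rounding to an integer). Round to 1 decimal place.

429.5

Neyman allocation: nₕ = n·NₕSₕ / Σⱼ NⱼSⱼ.
Σ NⱼSⱼ = 20474·2.8 + 7226·3.23 + 24963·3.75 + 19110·3.71 = 245176.53.
n_{Large} = 1125·24963·3.75 / 245176.53 = 429.5.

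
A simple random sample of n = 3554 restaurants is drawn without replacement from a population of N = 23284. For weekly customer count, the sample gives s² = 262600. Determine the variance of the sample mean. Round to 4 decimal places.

Under SRS without replacement, Var(ȳ) = (1 − f)·s²/n with f = n/N = 3554/23284 = 0.15263700.
Var(ȳ) = (1 − 0.15263700)·262600/3554 = 0.84736300·73.888576 = 62.610445.

62.6104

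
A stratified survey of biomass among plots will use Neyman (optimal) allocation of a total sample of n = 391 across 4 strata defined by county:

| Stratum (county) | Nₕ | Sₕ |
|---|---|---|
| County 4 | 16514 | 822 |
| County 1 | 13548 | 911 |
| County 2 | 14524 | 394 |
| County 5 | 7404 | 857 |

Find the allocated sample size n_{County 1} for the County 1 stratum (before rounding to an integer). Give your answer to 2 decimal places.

127.05

Neyman allocation: nₕ = n·NₕSₕ / Σⱼ NⱼSⱼ.
Σ NⱼSⱼ = 16514·822 + 13548·911 + 14524·394 + 7404·857 = 3.798442 × 10^7.
n_{County 1} = 391·13548·911 / (3.798442 × 10^7) = 127.05.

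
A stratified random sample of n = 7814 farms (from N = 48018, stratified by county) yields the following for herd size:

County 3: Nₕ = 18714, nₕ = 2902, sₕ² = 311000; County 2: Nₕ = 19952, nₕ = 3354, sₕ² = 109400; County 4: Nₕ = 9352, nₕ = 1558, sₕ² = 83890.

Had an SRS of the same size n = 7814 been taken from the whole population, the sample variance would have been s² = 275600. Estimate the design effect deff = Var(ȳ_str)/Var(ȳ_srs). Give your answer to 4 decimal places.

0.6820

Var(ȳ_str) = Σ Wₕ²(1−fₕ)sₕ²/nₕ with Wₕ = Nₕ/48018:
  County 3: (18714/48018)²·(1−2902/18714)·311000/2902 = 13.753343
  County 2: (19952/48018)²·(1−3354/19952)·109400/3354 = 4.6847706
  County 4: (9352/48018)²·(1−1558/9352)·83890/1558 = 1.7021566
  → Var(ȳ_str) = 20.14027.
Var(ȳ_srs) = (1 − 7814/48018)·275600/7814 = 29.530514.
deff = 20.14027 / 29.530514 = 0.6820.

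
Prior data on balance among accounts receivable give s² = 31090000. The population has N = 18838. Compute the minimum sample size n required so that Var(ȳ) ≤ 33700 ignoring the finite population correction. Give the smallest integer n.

Without fpc, n₀ = s²/D = 31090000/33700 = 922.5519.
Rounding up, n = 923.

923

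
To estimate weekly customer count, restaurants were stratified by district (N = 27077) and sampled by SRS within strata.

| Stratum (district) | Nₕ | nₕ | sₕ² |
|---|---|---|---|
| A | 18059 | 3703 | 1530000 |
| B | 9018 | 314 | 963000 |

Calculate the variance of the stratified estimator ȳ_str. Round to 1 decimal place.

474.4

Var(ȳ_str) = Σₕ Wₕ²(1 − fₕ)sₕ²/nₕ with Wₕ = Nₕ/N, N = 27077.
A: Wₕ = 0.66694981; term = 0.66694981²·(1 − 0.20505011)·1530000/3703 = 146.10456.
B: Wₕ = 0.33305019; term = 0.33305019²·(1 − 0.03481925)·963000/314 = 328.34066.
Sum = 474.44522.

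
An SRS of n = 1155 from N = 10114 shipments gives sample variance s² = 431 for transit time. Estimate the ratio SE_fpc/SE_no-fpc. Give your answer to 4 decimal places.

f = n/N = 1155/10114 = 0.11419814.
SE_no-fpc = √(s²/n) = 0.61086838; SE_fpc = √((1−f)s²/n) = 0.57493128.
Ratio = √(1−f) = 0.94117047.

0.9412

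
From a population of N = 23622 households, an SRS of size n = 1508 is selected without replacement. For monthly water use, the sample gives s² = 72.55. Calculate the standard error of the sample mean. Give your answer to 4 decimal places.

0.2122

Under SRS without replacement, Var(ȳ) = (1 − f)·s²/n with f = n/N = 1508/23622 = 0.06383879.
Var(ȳ) = (1 − 0.06383879)·72.55/1508 = 0.93616121·0.04811008 = 0.04503879.
SE(ȳ) = √(0.04503879) = 0.2122.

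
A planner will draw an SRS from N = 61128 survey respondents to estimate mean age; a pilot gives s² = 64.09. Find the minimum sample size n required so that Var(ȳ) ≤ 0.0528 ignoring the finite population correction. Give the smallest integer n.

Without fpc, n₀ = s²/D = 64.09/0.0528 = 1213.8258.
Rounding up, n = 1214.

1214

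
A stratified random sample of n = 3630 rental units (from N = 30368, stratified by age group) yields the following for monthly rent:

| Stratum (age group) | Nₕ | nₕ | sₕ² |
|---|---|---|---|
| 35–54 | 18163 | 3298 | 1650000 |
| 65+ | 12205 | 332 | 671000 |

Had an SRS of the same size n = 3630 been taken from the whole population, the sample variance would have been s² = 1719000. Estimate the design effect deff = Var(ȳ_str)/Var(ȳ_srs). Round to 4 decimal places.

1.1130

Var(ȳ_str) = Σ Wₕ²(1−fₕ)sₕ²/nₕ with Wₕ = Nₕ/30368:
  35–54: (18163/30368)²·(1−3298/18163)·1650000/3298 = 146.47159
  65+: (12205/30368)²·(1−332/12205)·671000/332 = 317.57792
  → Var(ȳ_str) = 464.04951.
Var(ȳ_srs) = (1 − 3630/30368)·1719000/3630 = 416.94808.
deff = 464.04951 / 416.94808 = 1.1130.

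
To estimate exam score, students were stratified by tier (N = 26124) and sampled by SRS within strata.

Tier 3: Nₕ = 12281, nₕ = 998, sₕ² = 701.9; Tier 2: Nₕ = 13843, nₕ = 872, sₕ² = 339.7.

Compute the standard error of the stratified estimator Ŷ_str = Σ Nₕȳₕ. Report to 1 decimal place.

Var(Ŷ_str) = Σₕ Nₕ²(1 − fₕ)sₕ²/nₕ.
Tier 3: 12281²·(1 − 998/12281)·701.9/998 = 9.7454752 × 10^7.
Tier 2: 13843²·(1 − 872/13843)·339.7/872 = 6.9949198 × 10^7.
Sum = 1.6740395 × 10^8.
SE = √(1.6740395 × 10^8) = 12938.5.

12938.5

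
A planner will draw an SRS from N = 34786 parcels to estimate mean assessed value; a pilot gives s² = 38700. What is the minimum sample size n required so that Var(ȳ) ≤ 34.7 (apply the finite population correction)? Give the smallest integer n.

Without fpc, n₀ = s²/D = 38700/34.7 = 1115.2738.
With fpc, (1 − n/N)·s²/n ≤ D requires n ≥ n₀/(1 + n₀/N) = 1115.2738/(1 + 1115.2738/34786) = 1080.6278.
Rounding up, n = 1081.

1081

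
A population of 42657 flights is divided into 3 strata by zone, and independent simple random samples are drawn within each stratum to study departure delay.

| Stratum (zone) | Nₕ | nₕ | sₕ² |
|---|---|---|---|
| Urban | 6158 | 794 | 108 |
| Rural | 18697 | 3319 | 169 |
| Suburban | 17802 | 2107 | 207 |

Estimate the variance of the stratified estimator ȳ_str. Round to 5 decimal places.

0.02560

Var(ȳ_str) = Σₕ Wₕ²(1 − fₕ)sₕ²/nₕ with Wₕ = Nₕ/N, N = 42657.
Urban: Wₕ = 0.14436083; term = 0.14436083²·(1 − 0.12893797)·108/794 = 0.0024691706.
Rural: Wₕ = 0.43831024; term = 0.43831024²·(1 − 0.17751511)·169/3319 = 0.0080458257.
Suburban: Wₕ = 0.41732893; term = 0.41732893²·(1 − 0.11835749)·207/2107 = 0.015085347.
Sum = 0.025600343.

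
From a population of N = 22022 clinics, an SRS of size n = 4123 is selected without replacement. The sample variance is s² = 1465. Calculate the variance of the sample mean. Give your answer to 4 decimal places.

Under SRS without replacement, Var(ȳ) = (1 − f)·s²/n with f = n/N = 4123/22022 = 0.18722187.
Var(ȳ) = (1 − 0.18722187)·1465/4123 = 0.81277813·0.35532379 = 0.28879941.

0.2888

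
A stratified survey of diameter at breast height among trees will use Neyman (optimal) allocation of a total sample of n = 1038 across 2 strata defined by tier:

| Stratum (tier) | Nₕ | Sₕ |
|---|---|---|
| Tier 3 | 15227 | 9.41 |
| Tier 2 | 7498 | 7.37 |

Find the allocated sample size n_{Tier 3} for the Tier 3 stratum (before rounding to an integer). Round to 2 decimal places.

749.10

Neyman allocation: nₕ = n·NₕSₕ / Σⱼ NⱼSⱼ.
Σ NⱼSⱼ = 15227·9.41 + 7498·7.37 = 198546.33.
n_{Tier 3} = 1038·15227·9.41 / 198546.33 = 749.10.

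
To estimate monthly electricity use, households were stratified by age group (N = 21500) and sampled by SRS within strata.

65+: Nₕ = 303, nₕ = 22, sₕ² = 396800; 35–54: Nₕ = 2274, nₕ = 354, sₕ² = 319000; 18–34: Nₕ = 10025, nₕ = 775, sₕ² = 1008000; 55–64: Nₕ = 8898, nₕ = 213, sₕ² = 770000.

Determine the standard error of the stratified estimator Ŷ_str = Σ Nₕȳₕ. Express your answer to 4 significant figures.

Var(Ŷ_str) = Σₕ Nₕ²(1 − fₕ)sₕ²/nₕ.
65+: 303²·(1 − 22/303)·396800/22 = 1.5356701 × 10^9.
35–54: 2274²·(1 − 354/2274)·319000/354 = 3.9344054 × 10^9.
18–34: 10025²·(1 − 775/10025)·1008000/775 = 1.2061045 × 10^11.
55–64: 8898²·(1 − 213/8898)·770000/213 = 2.7936587 × 10^11.
Sum = 4.054464 × 10^11.
SE = √(4.054464 × 10^11) = 636700.

636700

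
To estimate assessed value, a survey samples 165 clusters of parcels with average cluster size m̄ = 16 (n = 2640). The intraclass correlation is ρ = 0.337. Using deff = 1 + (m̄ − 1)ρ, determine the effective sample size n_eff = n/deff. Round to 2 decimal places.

436.00

deff = 1 + (16 − 1)·0.337 = 1 + 5.055 = 6.055.
n_eff = 2640 / 6.055 = 436.00.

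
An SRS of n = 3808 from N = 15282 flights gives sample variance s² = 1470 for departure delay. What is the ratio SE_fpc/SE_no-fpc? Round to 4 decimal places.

f = n/N = 3808/15282 = 0.24918204.
SE_no-fpc = √(s²/n) = 0.62131265; SE_fpc = √((1−f)s²/n) = 0.53836587.
Ratio = √(1−f) = 0.86649752.

0.8665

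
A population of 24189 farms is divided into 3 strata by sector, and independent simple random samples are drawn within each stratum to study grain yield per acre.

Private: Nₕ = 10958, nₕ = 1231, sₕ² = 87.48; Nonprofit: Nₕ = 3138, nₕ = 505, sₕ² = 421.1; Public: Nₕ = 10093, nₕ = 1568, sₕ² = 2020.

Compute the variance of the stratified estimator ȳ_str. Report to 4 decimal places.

0.2142

Var(ȳ_str) = Σₕ Wₕ²(1 − fₕ)sₕ²/nₕ with Wₕ = Nₕ/N, N = 24189.
Private: Wₕ = 0.45301583; term = 0.45301583²·(1 − 0.11233802)·87.48/1231 = 0.012945687.
Nonprofit: Wₕ = 0.12972839; term = 0.12972839²·(1 − 0.16093053)·421.1/505 = 0.011775025.
Public: Wₕ = 0.41725578; term = 0.41725578²·(1 − 0.15535520)·2020/1568 = 0.18944543.
Sum = 0.21416614.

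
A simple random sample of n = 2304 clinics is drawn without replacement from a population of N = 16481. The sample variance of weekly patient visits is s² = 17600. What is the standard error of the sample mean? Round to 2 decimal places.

Under SRS without replacement, Var(ȳ) = (1 − f)·s²/n with f = n/N = 2304/16481 = 0.13979734.
Var(ȳ) = (1 − 0.13979734)·17600/2304 = 0.86020266·7.6388889 = 6.5709925.
SE(ȳ) = √(6.5709925) = 2.56.

2.56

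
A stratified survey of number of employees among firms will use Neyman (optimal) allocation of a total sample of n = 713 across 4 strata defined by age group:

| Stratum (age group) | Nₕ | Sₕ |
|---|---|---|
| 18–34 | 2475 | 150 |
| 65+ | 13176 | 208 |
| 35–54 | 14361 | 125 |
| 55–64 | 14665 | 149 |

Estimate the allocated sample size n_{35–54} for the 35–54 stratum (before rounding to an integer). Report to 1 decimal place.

180.5

Neyman allocation: nₕ = n·NₕSₕ / Σⱼ NⱼSⱼ.
Σ NⱼSⱼ = 2475·150 + 13176·208 + 14361·125 + 14665·149 = 7.092068 × 10^6.
n_{35–54} = 713·14361·125 / (7.092068 × 10^6) = 180.5.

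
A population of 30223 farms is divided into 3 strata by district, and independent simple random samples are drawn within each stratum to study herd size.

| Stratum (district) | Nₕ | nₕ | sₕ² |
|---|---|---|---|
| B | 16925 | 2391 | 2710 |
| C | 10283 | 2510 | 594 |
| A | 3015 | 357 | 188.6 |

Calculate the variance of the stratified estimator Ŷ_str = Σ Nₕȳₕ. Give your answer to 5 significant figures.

Var(Ŷ_str) = Σₕ Nₕ²(1 − fₕ)sₕ²/nₕ.
B: 16925²·(1 − 2391/16925)·2710/2391 = 2.7880692 × 10^8.
C: 10283²·(1 − 2510/10283)·594/2510 = 1.8915648 × 10^7.
A: 3015²·(1 − 357/3015)·188.6/357 = 4.2336579 × 10^6.
Sum = 3.0195623 × 10^8.

3.0196 × 10^8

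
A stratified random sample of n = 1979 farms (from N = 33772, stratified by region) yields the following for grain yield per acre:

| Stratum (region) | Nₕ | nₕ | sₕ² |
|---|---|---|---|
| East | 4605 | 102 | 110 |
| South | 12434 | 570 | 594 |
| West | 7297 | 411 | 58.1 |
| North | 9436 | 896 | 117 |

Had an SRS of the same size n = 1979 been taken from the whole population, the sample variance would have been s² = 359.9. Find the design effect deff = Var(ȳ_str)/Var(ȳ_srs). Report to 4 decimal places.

Var(ȳ_str) = Σ Wₕ²(1−fₕ)sₕ²/nₕ with Wₕ = Nₕ/33772:
  East: (4605/33772)²·(1−102/4605)·110/102 = 0.019606972
  South: (12434/33772)²·(1−570/12434)·594/570 = 0.13478452
  West: (7297/33772)²·(1−411/7297)·58.1/411 = 0.0062277635
  North: (9436/33772)²·(1−896/9436)·117/896 = 0.0092259287
  → Var(ȳ_str) = 0.16984518.
Var(ȳ_srs) = (1 − 1979/33772)·359.9/1979 = 0.17120277.
deff = 0.16984518 / 0.17120277 = 0.9921.

0.9921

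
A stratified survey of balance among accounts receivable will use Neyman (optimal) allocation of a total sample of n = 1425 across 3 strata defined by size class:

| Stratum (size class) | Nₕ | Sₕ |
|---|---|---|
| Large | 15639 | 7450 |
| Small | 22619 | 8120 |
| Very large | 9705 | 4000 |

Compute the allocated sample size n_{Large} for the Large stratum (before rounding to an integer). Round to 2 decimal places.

Neyman allocation: nₕ = n·NₕSₕ / Σⱼ NⱼSⱼ.
Σ NⱼSⱼ = 15639·7450 + 22619·8120 + 9705·4000 = 3.3899683 × 10^8.
n_{Large} = 1425·15639·7450 / (3.3899683 × 10^8) = 489.76.

489.76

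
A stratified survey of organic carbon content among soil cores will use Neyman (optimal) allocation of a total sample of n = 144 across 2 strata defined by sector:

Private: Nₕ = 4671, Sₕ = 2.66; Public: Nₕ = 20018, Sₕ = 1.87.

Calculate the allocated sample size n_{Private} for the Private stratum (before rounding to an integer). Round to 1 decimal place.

Neyman allocation: nₕ = n·NₕSₕ / Σⱼ NⱼSⱼ.
Σ NⱼSⱼ = 4671·2.66 + 20018·1.87 = 49858.52.
n_{Private} = 144·4671·2.66 / 49858.52 = 35.9.

35.9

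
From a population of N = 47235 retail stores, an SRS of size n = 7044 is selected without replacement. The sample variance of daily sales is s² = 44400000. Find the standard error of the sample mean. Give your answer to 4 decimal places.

73.2343

Under SRS without replacement, Var(ȳ) = (1 − f)·s²/n with f = n/N = 7044/47235 = 0.14912671.
Var(ȳ) = (1 − 0.14912671)·44400000/7044 = 0.85087329·6303.2368 = 5363.2559.
SE(ȳ) = √(5363.2559) = 73.2343.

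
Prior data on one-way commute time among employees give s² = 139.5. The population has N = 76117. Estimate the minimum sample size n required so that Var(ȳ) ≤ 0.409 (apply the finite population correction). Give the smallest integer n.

Without fpc, n₀ = s²/D = 139.5/0.409 = 341.0758.
With fpc, (1 − n/N)·s²/n ≤ D requires n ≥ n₀/(1 + n₀/N) = 341.0758/(1 + 341.0758/76117) = 339.5543.
Rounding up, n = 340.

340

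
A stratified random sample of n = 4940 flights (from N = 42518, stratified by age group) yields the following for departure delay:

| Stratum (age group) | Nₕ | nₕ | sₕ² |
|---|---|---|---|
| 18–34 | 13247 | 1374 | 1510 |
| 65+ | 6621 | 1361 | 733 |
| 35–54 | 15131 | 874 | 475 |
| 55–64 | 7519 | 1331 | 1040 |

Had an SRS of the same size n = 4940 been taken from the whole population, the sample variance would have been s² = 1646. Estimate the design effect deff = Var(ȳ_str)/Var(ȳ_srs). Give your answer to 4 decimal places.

0.6484

Var(ȳ_str) = Σ Wₕ²(1−fₕ)sₕ²/nₕ with Wₕ = Nₕ/42518:
  18–34: (13247/42518)²·(1−1374/13247)·1510/1374 = 0.095614237
  65+: (6621/42518)²·(1−1361/6621)·733/1361 = 0.010375512
  35–54: (15131/42518)²·(1−874/15131)·475/874 = 0.064853333
  55–64: (7519/42518)²·(1−1331/7519)·1040/1331 = 0.020110368
  → Var(ȳ_str) = 0.19095345.
Var(ȳ_srs) = (1 − 4940/42518)·1646/4940 = 0.29448536.
deff = 0.19095345 / 0.29448536 = 0.6484.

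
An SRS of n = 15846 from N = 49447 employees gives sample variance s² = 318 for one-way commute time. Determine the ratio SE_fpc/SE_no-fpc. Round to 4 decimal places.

f = n/N = 15846/49447 = 0.32046434.
SE_no-fpc = √(s²/n) = 0.14166212; SE_fpc = √((1−f)s²/n) = 0.11677769.
Ratio = √(1−f) = 0.82433953.

0.8243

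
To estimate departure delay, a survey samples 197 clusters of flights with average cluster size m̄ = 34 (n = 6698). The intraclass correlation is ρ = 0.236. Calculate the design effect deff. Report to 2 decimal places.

deff = 1 + (34 − 1)·0.236 = 1 + 7.788 = 8.788.

8.79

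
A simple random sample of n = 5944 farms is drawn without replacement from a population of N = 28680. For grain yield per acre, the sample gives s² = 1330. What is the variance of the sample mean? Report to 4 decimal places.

Under SRS without replacement, Var(ȳ) = (1 − f)·s²/n with f = n/N = 5944/28680 = 0.20725244.
Var(ȳ) = (1 − 0.20725244)·1330/5944 = 0.79274756·0.22375505 = 0.17738127.

0.1774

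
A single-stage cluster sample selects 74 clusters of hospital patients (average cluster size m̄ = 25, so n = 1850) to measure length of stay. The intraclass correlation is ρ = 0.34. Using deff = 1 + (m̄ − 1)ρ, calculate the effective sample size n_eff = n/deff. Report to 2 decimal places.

201.97

deff = 1 + (25 − 1)·0.34 = 1 + 8.16 = 9.16.
n_eff = 1850 / 9.16 = 201.97.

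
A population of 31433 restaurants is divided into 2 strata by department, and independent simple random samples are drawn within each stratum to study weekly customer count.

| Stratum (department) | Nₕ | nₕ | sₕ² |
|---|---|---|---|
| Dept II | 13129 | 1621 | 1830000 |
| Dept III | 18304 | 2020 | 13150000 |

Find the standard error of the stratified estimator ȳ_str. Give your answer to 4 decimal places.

46.2222

Var(ȳ_str) = Σₕ Wₕ²(1 − fₕ)sₕ²/nₕ with Wₕ = Nₕ/N, N = 31433.
Dept II: Wₕ = 0.41768205; term = 0.41768205²·(1 − 0.12346713)·1830000/1621 = 172.63463.
Dept III: Wₕ = 0.58231795; term = 0.58231795²·(1 − 0.11035839)·13150000/2020 = 1963.8568.
Sum = 2136.4914.
SE = √(2136.4914) = 46.2222.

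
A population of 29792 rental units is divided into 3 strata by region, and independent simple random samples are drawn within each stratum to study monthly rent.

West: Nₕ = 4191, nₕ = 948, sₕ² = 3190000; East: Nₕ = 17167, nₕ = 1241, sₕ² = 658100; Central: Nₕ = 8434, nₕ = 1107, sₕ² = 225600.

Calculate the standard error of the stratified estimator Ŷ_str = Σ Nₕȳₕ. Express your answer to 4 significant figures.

450900

Var(Ŷ_str) = Σₕ Nₕ²(1 − fₕ)sₕ²/nₕ.
West: 4191²·(1 − 948/4191)·3190000/948 = 4.5734818 × 10^10.
East: 17167²·(1 − 1241/17167)·658100/1241 = 1.4498438 × 10^11.
Central: 8434²·(1 − 1107/8434)·225600/1107 = 1.259364 × 10^10.
Sum = 2.0331284 × 10^11.
SE = √(2.0331284 × 10^11) = 450900.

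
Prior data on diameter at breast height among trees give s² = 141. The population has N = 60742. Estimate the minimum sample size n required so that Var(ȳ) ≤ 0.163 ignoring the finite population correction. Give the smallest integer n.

866

Without fpc, n₀ = s²/D = 141/0.163 = 865.0307.
Rounding up, n = 866.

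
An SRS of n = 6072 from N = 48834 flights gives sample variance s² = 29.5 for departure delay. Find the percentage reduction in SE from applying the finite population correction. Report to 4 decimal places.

f = n/N = 6072/48834 = 0.12433960.
SE_no-fpc = √(s²/n) = 0.069701982; SE_fpc = √((1−f)s²/n) = 0.065224834.
Ratio = √(1−f) = 0.93576728. Reduction = 100·(1 − 0.93576728) = 6.4233%.

6.4233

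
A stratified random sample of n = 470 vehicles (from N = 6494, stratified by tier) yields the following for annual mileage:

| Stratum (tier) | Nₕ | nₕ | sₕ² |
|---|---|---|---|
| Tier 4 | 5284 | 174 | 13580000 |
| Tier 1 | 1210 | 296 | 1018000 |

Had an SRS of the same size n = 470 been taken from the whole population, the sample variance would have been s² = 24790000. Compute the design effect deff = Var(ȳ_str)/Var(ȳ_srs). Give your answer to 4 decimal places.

Var(ȳ_str) = Σ Wₕ²(1−fₕ)sₕ²/nₕ with Wₕ = Nₕ/6494:
  Tier 4: (5284/6494)²·(1−174/5284)·13580000/174 = 49970.036
  Tier 1: (1210/6494)²·(1−296/1210)·1018000/296 = 90.190971
  → Var(ȳ_str) = 50060.227.
Var(ȳ_srs) = (1 − 470/6494)·24790000/470 = 48927.311.
deff = 50060.227 / 48927.311 = 1.0232.

1.0232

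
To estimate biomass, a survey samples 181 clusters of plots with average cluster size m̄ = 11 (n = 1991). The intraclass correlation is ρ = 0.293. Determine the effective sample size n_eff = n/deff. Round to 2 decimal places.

deff = 1 + (11 − 1)·0.293 = 1 + 2.93 = 3.93.
n_eff = 1991 / 3.93 = 506.62.

506.62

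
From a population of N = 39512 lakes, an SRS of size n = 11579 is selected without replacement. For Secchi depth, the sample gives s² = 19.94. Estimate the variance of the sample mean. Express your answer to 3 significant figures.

0.00122

Under SRS without replacement, Var(ȳ) = (1 − f)·s²/n with f = n/N = 11579/39512 = 0.29305021.
Var(ȳ) = (1 − 0.29305021)·19.94/11579 = 0.70694979·0.0017220831 = 0.0012174263.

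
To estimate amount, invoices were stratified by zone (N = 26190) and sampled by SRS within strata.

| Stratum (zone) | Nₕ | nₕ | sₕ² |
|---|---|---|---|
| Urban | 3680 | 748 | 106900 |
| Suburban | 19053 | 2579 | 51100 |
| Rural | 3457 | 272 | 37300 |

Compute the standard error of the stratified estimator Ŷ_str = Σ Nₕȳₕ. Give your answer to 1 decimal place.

Var(Ŷ_str) = Σₕ Nₕ²(1 − fₕ)sₕ²/nₕ.
Urban: 3680²·(1 − 748/3680)·106900/748 = 1.5420125 × 10^9.
Suburban: 19053²·(1 − 2579/19053)·51100/2579 = 6.2191637 × 10^9.
Rural: 3457²·(1 − 272/3457)·37300/272 = 1.5099019 × 10^9.
Sum = 9.2710781 × 10^9.
SE = √(9.2710781 × 10^9) = 96286.4.

96286.4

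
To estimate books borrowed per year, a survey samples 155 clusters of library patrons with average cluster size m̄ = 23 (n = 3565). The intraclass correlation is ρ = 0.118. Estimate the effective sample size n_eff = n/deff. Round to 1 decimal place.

deff = 1 + (23 − 1)·0.118 = 1 + 2.596 = 3.596.
n_eff = 3565 / 3.596 = 991.4.

991.4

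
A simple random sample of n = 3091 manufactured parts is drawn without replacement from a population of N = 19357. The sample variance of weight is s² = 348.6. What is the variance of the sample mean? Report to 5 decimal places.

Under SRS without replacement, Var(ȳ) = (1 − f)·s²/n with f = n/N = 3091/19357 = 0.15968384.
Var(ȳ) = (1 − 0.15968384)·348.6/3091 = 0.84031616·0.11277904 = 0.094770047.

0.09477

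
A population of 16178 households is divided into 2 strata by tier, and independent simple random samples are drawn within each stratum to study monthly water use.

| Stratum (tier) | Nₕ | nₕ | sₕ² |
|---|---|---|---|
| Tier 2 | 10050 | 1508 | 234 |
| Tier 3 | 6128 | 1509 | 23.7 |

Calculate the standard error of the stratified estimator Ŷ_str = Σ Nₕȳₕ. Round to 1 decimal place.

3710.2

Var(Ŷ_str) = Σₕ Nₕ²(1 − fₕ)sₕ²/nₕ.
Tier 2: 10050²·(1 − 1508/10050)·234/1508 = 1.3321102 × 10^7.
Tier 3: 6128²·(1 − 1509/6128)·23.7/1509 = 444555.33.
Sum = 1.3765657 × 10^7.
SE = √(1.3765657 × 10^7) = 3710.2.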